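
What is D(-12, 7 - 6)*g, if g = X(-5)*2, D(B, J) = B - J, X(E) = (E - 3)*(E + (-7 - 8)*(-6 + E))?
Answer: 33280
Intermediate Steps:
X(E) = (-3 + E)*(90 - 14*E) (X(E) = (-3 + E)*(E - 15*(-6 + E)) = (-3 + E)*(E + (90 - 15*E)) = (-3 + E)*(90 - 14*E))
g = -2560 (g = (-270 - 14*(-5)² + 132*(-5))*2 = (-270 - 14*25 - 660)*2 = (-270 - 350 - 660)*2 = -1280*2 = -2560)
D(-12, 7 - 6)*g = (-12 - (7 - 6))*(-2560) = (-12 - 1*1)*(-2560) = (-12 - 1)*(-2560) = -13*(-2560) = 33280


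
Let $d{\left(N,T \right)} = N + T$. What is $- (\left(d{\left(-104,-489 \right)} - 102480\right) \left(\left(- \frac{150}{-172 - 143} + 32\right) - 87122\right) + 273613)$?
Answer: $- \frac{188513894113}{21} \approx -8.9769 \cdot 10^{9}$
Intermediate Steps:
$- (\left(d{\left(-104,-489 \right)} - 102480\right) \left(\left(- \frac{150}{-172 - 143} + 32\right) - 87122\right) + 273613) = - (\left(\left(-104 - 489\right) - 102480\right) \left(\left(- \frac{150}{-172 - 143} + 32\right) - 87122\right) + 273613) = - (\left(-593 - 102480\right) \left(\left(- \frac{150}{-315} + 32\right) - 87122\right) + 273613) = - (- 103073 \left(\left(\left(-150\right) \left(- \frac{1}{315}\right) + 32\right) - 87122\right) + 273613) = - (- 103073 \left(\left(\frac{10}{21} + 32\right) - 87122\right) + 273613) = - (- 103073 \left(\frac{682}{21} - 87122\right) + 273613) = - (\left(-103073\right) \left(- \frac{1828880}{21}\right) + 273613) = - (\frac{188508148240}{21} + 273613) = \left(-1\right) \frac{188513894113}{21} = - \frac{188513894113}{21}$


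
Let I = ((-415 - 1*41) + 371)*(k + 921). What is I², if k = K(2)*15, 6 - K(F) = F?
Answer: 6953058225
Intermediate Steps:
K(F) = 6 - F
k = 60 (k = (6 - 1*2)*15 = (6 - 2)*15 = 4*15 = 60)
I = -83385 (I = ((-415 - 1*41) + 371)*(60 + 921) = ((-415 - 41) + 371)*981 = (-456 + 371)*981 = -85*981 = -83385)
I² = (-83385)² = 6953058225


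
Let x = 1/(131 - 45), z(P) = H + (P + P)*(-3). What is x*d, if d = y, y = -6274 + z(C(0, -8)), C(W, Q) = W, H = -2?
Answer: -3138/43 ≈ -72.977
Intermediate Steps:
z(P) = -2 - 6*P (z(P) = -2 + (P + P)*(-3) = -2 + (2*P)*(-3) = -2 - 6*P)
x = 1/86 ≈ 0.011628
y = -6276 (y = -6274 + (-2 - 6*0) = -6274 + (-2 + 0) = -6274 - 2 = -6276)
d = -6276
x*d = (1/86)*(-6276) = -3138/43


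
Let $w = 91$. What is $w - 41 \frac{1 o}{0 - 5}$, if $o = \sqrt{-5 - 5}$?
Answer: $91 + \frac{41 i \sqrt{10}}{5} \approx 91.0 + 25.931 i$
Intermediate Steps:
$o = i \sqrt{10}$ ($o = \sqrt{-10} = i \sqrt{10} \approx 3.1623 i$)
$w - 41 \frac{1 o}{0 - 5} = 91 - 41 \frac{1 i \sqrt{10}}{0 - 5} = 91 - 41 \frac{i \sqrt{10}}{-5} = 91 - 41 i \sqrt{10} \left(- \frac{1}{5}\right) = 91 - 41 \left(- \frac{i \sqrt{10}}{5}\right) = 91 + \frac{41 i \sqrt{10}}{5}$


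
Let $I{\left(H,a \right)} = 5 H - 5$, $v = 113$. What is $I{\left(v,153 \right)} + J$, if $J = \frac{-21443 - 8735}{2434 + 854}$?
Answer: $\frac{905551}{1644} \approx 550.82$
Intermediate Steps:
$I{\left(H,a \right)} = -5 + 5 H$
$J = - \frac{15089}{1644}$ ($J = - \frac{30178}{3288} = \left(-30178\right) \frac{1}{3288} = - \frac{15089}{1644} \approx -9.1782$)
$I{\left(v,153 \right)} + J = \left(-5 + 5 \cdot 113\right) - \frac{15089}{1644} = \left(-5 + 565\right) - \frac{15089}{1644} = 560 - \frac{15089}{1644} = \frac{905551}{1644}$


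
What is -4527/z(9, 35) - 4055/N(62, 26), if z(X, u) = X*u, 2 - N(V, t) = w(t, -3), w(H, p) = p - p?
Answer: -142931/70 ≈ -2041.9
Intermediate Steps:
w(H, p) = 0
N(V, t) = 2 (N(V, t) = 2 - 1*0 = 2 + 0 = 2)
-4527/z(9, 35) - 4055/N(62, 26) = -4527/(9*35) - 4055/2 = -4527/315 - 4055*½ = -4527*1/315 - 4055/2 = -503/35 - 4055/2 = -142931/70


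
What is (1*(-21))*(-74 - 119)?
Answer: 4053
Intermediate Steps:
(1*(-21))*(-74 - 119) = -21*(-193) = 4053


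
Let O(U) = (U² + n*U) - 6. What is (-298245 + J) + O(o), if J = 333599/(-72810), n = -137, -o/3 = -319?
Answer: 35420930491/72810 ≈ 4.8648e+5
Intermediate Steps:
o = 957 (o = -3*(-319) = 957)
O(U) = -6 + U² - 137*U (O(U) = (U² - 137*U) - 6 = -6 + U² - 137*U)
J = -333599/72810 (J = 333599*(-1/72810) = -333599/72810 ≈ -4.5818)
(-298245 + J) + O(o) = (-298245 - 333599/72810) + (-6 + 957² - 137*957) = -21715552049/72810 + (-6 + 915849 - 131109) = -21715552049/72810 + 784734 = 35420930491/72810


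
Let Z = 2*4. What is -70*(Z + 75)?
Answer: -5810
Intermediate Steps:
Z = 8
-70*(Z + 75) = -70*(8 + 75) = -70*83 = -5810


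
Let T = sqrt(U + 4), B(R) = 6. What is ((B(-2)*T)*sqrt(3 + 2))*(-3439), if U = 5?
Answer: -61902*sqrt(5) ≈ -1.3842e+5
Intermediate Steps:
T = 3 (T = sqrt(5 + 4) = sqrt(9) = 3)
((B(-2)*T)*sqrt(3 + 2))*(-3439) = ((6*3)*sqrt(3 + 2))*(-3439) = (18*sqrt(5))*(-3439) = -61902*sqrt(5)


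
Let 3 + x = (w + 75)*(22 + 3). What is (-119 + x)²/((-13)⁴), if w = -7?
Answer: 2490084/28561 ≈ 87.185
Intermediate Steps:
x = 1697 (x = -3 + (-7 + 75)*(22 + 3) = -3 + 68*25 = -3 + 1700 = 1697)
(-119 + x)²/((-13)⁴) = (-119 + 1697)²/((-13)⁴) = 1578²/28561 = 2490084*(1/28561) = 2490084/28561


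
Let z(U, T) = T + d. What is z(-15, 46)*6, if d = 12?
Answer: 348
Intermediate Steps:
z(U, T) = 12 + T (z(U, T) = T + 12 = 12 + T)
z(-15, 46)*6 = (12 + 46)*6 = 58*6 = 348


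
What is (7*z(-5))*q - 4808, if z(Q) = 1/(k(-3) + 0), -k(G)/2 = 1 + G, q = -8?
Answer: -4822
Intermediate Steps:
k(G) = -2 - 2*G (k(G) = -2*(1 + G) = -2 - 2*G)
z(Q) = ¼ (z(Q) = 1/((-2 - 2*(-3)) + 0) = 1/((-2 + 6) + 0) = 1/(4 + 0) = 1/4 = ¼)
(7*z(-5))*q - 4808 = (7*(¼))*(-8) - 4808 = (7/4)*(-8) - 4808 = -14 - 4808 = -4822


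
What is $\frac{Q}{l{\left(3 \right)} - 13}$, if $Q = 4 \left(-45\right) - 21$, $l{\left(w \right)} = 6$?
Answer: $\frac{201}{7} \approx 28.714$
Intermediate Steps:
$Q = -201$ ($Q = -180 - 21 = -201$)
$\frac{Q}{l{\left(3 \right)} - 13} = \frac{1}{6 - 13} \left(-201\right) = \frac{1}{-7} \left(-201\right) = \left(- \frac{1}{7}\right) \left(-201\right) = \frac{201}{7}$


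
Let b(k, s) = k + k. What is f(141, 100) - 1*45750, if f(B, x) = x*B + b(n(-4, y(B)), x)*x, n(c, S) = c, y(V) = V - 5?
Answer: -32450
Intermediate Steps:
y(V) = -5 + V
b(k, s) = 2*k
f(B, x) = -8*x + B*x (f(B, x) = x*B + (2*(-4))*x = B*x - 8*x = -8*x + B*x)
f(141, 100) - 1*45750 = 100*(-8 + 141) - 1*45750 = 100*133 - 45750 = 13300 - 45750 = -32450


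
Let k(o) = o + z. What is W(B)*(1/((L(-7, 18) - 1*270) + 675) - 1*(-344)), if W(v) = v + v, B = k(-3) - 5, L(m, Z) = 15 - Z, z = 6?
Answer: -276578/201 ≈ -1376.0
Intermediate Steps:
k(o) = 6 + o (k(o) = o + 6 = 6 + o)
B = -2 (B = (6 - 3) - 5 = 3 - 5 = -2)
W(v) = 2*v
W(B)*(1/((L(-7, 18) - 1*270) + 675) - 1*(-344)) = (2*(-2))*(1/(((15 - 1*18) - 1*270) + 675) - 1*(-344)) = -4*(1/(((15 - 18) - 270) + 675) + 344) = -4*(1/((-3 - 270) + 675) + 344) = -4*(1/(-273 + 675) + 344) = -4*(1/402 + 344) = -4*138289/402 = -276578/201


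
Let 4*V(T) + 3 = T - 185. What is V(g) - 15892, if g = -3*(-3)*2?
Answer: -31869/2 ≈ -15935.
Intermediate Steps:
g = 18 (g = 9*2 = 18)
V(T) = -47 + T/4 (V(T) = -¾ + (T - 185)/4 = -¾ + (-185 + T)/4 = -¾ + (-185/4 + T/4) = -47 + T/4)
V(g) - 15892 = (-47 + (¼)*18) - 15892 = (-47 + 9/2) - 15892 = -85/2 - 15892 = -31869/2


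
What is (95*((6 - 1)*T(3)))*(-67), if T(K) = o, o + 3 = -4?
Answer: 222775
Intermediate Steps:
o = -7 (o = -3 - 4 = -7)
T(K) = -7
(95*((6 - 1)*T(3)))*(-67) = (95*((6 - 1)*(-7)))*(-67) = (95*(5*(-7)))*(-67) = (95*(-35))*(-67) = -3325*(-67) = 222775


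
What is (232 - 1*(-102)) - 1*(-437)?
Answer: 771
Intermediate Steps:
(232 - 1*(-102)) - 1*(-437) = (232 + 102) + 437 = 334 + 437 = 771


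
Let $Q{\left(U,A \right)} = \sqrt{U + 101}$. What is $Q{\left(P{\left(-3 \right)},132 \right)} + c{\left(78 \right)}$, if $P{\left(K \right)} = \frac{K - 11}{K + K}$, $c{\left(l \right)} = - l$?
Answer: $-78 + \frac{\sqrt{930}}{3} \approx -67.835$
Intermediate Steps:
$P{\left(K \right)} = \frac{-11 + K}{2 K}$
$Q{\left(U,A \right)} = \sqrt{101 + U}$
$Q{\left(P{\left(-3 \right)},132 \right)} + c{\left(78 \right)} = \sqrt{101 + \frac{-11 - 3}{2 \left(-3\right)}} - 78 = \sqrt{101 + \frac{1}{2} \left(- \frac{1}{3}\right) \left(-14\right)} - 78 = \sqrt{101 + \frac{7}{3}} - 78 = \sqrt{\frac{310}{3}} - 78 = \frac{\sqrt{930}}{3} - 78 = -78 + \frac{\sqrt{930}}{3}$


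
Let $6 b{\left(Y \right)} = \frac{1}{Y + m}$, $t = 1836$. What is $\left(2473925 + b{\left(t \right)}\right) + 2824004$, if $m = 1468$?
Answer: $\frac{105026144497}{19824} \approx 5.2979 \cdot 10^{6}$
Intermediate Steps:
$b{\left(Y \right)} = \frac{1}{6 \left(1468 + Y\right)}$ ($b{\left(Y \right)} = \frac{1}{6 \left(Y + 1468\right)} = \frac{1}{6 \left(1468 + Y\right)}$)
$\left(2473925 + b{\left(t \right)}\right) + 2824004 = \left(2473925 + \frac{1}{6 \left(1468 + 1836\right)}\right) + 2824004 = \left(2473925 + \frac{1}{6 \cdot 3304}\right) + 2824004 = \left(2473925 + \frac{1}{6} \cdot \frac{1}{3304}\right) + 2824004 = \left(2473925 + \frac{1}{19824}\right) + 2824004 = \frac{49043089201}{19824} + 2824004 = \frac{105026144497}{19824}$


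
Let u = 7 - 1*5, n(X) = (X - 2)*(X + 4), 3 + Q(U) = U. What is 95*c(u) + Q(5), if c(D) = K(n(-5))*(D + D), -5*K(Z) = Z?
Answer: -530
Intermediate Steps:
Q(U) = -3 + U
n(X) = (-2 + X)*(4 + X)
u = 2 (u = 7 - 5 = 2)
K(Z) = -Z/5
c(D) = -14*D/5 (c(D) = (-(-8 + (-5)² + 2*(-5))/5)*(D + D) = (-(-8 + 25 - 10)/5)*(2*D) = (-⅕*7)*(2*D) = -14*D/5)
95*c(u) + Q(5) = 95*(-14/5*2) + (-3 + 5) = 95*(-28/5) + 2 = -532 + 2 = -530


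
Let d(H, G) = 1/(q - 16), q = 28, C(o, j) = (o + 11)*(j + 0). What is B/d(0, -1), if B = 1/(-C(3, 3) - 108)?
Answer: -2/25 ≈ -0.080000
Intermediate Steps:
C(o, j) = j*(11 + o) (C(o, j) = (11 + o)*j = j*(11 + o))
d(H, G) = 1/12 (d(H, G) = 1/(28 - 16) = 1/12)
B = -1/150 (B = 1/(-3*(11 + 3) - 108) = 1/(-3*14 - 108) = 1/(-1*42 - 108) = 1/(-42 - 108) = 1/(-150) = -1/150 ≈ -0.0066667)
B/d(0, -1) = -1/(150*1/12) = -1/150*12 = -2/25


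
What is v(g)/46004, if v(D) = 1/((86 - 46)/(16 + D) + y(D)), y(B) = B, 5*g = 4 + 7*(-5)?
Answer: -35/3410868 ≈ -1.0261e-5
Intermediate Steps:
g = -31/5 (g = (4 + 7*(-5))/5 = (4 - 35)/5 = (⅕)*(-31) = -31/5 ≈ -6.2000)
v(D) = 1/(D + 40/(16 + D)) (v(D) = 1/((86 - 46)/(16 + D) + D) = 1/(40/(16 + D) + D) = 1/(D + 40/(16 + D)))
v(g)/46004 = ((16 - 31/5)/(40 + (-31/5)² + 16*(-31/5)))/46004 = ((49/5)/(40 + 961/25 - 496/5))*(1/46004) = ((49/5)/(-519/25))*(1/46004) = -25/519*49/5*(1/46004) = -245/519*1/46004 = -35/3410868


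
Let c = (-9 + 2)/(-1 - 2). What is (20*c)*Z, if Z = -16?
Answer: -2240/3 ≈ -746.67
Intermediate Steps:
c = 7/3 (c = -7/(-3) = -7*(-⅓) = 7/3 ≈ 2.3333)
(20*c)*Z = (20*(7/3))*(-16) = (140/3)*(-16) = -2240/3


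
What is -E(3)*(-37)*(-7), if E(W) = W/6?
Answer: -259/2 ≈ -129.50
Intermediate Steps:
E(W) = W/6 (E(W) = W*(⅙) = W/6)
-E(3)*(-37)*(-7) = -((⅙)*3)*(-37)*(-7) = -(½)*(-37)*(-7) = -(-37)*(-7)/2 = -1*259/2 = -259/2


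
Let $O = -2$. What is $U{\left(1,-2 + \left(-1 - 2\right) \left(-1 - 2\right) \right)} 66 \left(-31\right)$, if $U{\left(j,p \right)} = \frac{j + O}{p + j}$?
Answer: $\frac{1023}{4} \approx 255.75$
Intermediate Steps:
$U{\left(j,p \right)} = \frac{-2 + j}{j + p}$ ($U{\left(j,p \right)} = \frac{j - 2}{p + j} = \frac{-2 + j}{j + p}$)
$U{\left(1,-2 + \left(-1 - 2\right) \left(-1 - 2\right) \right)} 66 \left(-31\right) = \frac{-2 + 1}{1 - \left(2 - \left(-1 - 2\right) \left(-1 - 2\right)\right)} 66 \left(-31\right) = \frac{1}{1 - -7} \left(-1\right) 66 \left(-31\right) = \frac{1}{1 + \left(-2 + 9\right)} \left(-1\right) 66 \left(-31\right) = \frac{1}{1 + 7} \left(-1\right) 66 \left(-31\right) = \frac{1}{8} \left(-1\right) 66 \left(-31\right) = \left(- \frac{1}{8}\right) 66 \left(-31\right) = \left(- \frac{33}{4}\right) \left(-31\right) = \frac{1023}{4}$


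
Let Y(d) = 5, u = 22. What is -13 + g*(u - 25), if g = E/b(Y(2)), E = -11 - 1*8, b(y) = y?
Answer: -8/5 ≈ -1.6000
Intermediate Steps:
E = -19 (E = -11 - 8 = -19)
g = -19/5 ≈ -3.8000
-13 + g*(u - 25) = -13 - 19*(22 - 25)/5 = -13 - 19/5*(-3) = -13 + 57/5 = -8/5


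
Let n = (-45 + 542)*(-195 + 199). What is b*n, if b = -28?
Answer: -55664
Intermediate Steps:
n = 1988 (n = 497*4 = 1988)
b*n = -28*1988 = -55664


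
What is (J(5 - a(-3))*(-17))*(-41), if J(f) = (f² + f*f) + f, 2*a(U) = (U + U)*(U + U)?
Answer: 226525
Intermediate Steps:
a(U) = 2*U² (a(U) = ((U + U)*(U + U))/2 = ((2*U)*(2*U))/2 = (4*U²)/2 = 2*U²)
J(f) = f + 2*f² (J(f) = (f² + f²) + f = 2*f² + f = f + 2*f²)
(J(5 - a(-3))*(-17))*(-41) = (((5 - 2*(-3)²)*(1 + 2*(5 - 2*(-3)²)))*(-17))*(-41) = (((5 - 2*9)*(1 + 2*(5 - 2*9)))*(-17))*(-41) = (((5 - 1*18)*(1 + 2*(5 - 1*18)))*(-17))*(-41) = (((5 - 18)*(1 + 2*(5 - 18)))*(-17))*(-41) = (-13*(1 + 2*(-13))*(-17))*(-41) = (-13*(1 - 26)*(-17))*(-41) = (-13*(-25)*(-17))*(-41) = (325*(-17))*(-41) = -5525*(-41) = 226525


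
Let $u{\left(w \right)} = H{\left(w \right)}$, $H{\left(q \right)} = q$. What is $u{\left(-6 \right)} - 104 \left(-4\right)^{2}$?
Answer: $-1670$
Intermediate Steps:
$u{\left(w \right)} = w$
$u{\left(-6 \right)} - 104 \left(-4\right)^{2} = -6 - 104 \left(-4\right)^{2} = -6 - 1664 = -1670$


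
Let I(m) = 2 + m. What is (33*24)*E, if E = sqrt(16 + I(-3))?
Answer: 792*sqrt(15) ≈ 3067.4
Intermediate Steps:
E = sqrt(15) (E = sqrt(16 + (2 - 3)) = sqrt(16 - 1) = sqrt(15) ≈ 3.8730)
(33*24)*E = (33*24)*sqrt(15) = 792*sqrt(15)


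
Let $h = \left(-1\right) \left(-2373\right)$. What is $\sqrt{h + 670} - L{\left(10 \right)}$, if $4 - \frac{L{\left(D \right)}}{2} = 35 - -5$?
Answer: $72 + \sqrt{3043} \approx 127.16$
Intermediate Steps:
$h = 2373$
$L{\left(D \right)} = -72$ ($L{\left(D \right)} = 8 - 2 \left(35 - -5\right) = 8 - 2 \left(35 + 5\right) = 8 - 80 = -72$)
$\sqrt{h + 670} - L{\left(10 \right)} = \sqrt{2373 + 670} - -72 = \sqrt{3043} + 72 = 72 + \sqrt{3043}$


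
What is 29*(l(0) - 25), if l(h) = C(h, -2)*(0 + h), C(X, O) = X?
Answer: -725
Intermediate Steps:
l(h) = h² (l(h) = h*(0 + h) = h*h = h²)
29*(l(0) - 25) = 29*(0² - 25) = 29*(0 - 25) = 29*(-25) = -725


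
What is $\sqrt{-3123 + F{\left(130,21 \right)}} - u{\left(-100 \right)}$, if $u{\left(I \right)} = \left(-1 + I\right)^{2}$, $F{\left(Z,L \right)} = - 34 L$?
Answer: $-10201 + i \sqrt{3837} \approx -10201.0 + 61.944 i$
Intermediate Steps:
$\sqrt{-3123 + F{\left(130,21 \right)}} - u{\left(-100 \right)} = \sqrt{-3123 - 714} - \left(-1 - 100\right)^{2} = \sqrt{-3123 - 714} - \left(-101\right)^{2} = \sqrt{-3837} - 10201 = i \sqrt{3837} - 10201 = -10201 + i \sqrt{3837}$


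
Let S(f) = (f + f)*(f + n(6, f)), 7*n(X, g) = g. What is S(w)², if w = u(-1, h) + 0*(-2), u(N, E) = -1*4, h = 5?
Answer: 65536/49 ≈ 1337.5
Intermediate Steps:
u(N, E) = -4
n(X, g) = g/7
w = -4 (w = -4 + 0*(-2) = -4 + 0 = -4)
S(f) = 16*f²/7 (S(f) = (f + f)*(f + f/7) = (2*f)*(8*f/7) = 16*f²/7)
S(w)² = ((16/7)*(-4)²)² = ((16/7)*16)² = (256/7)² = 65536/49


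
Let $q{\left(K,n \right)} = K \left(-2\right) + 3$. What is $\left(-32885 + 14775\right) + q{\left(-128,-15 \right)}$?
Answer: $-17851$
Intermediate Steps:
$q{\left(K,n \right)} = 3 - 2 K$ ($q{\left(K,n \right)} = - 2 K + 3 = 3 - 2 K$)
$\left(-32885 + 14775\right) + q{\left(-128,-15 \right)} = \left(-32885 + 14775\right) + \left(3 - -256\right) = -18110 + \left(3 + 256\right) = -18110 + 259 = -17851$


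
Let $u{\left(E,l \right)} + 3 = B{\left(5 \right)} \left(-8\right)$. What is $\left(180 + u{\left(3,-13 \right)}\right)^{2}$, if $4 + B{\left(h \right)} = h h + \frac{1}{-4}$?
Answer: $121$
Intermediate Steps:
$B{\left(h \right)} = - \frac{17}{4} + h^{2}$ ($B{\left(h \right)} = -4 + \left(h h + \frac{1}{-4}\right) = -4 + \left(h^{2} - \frac{1}{4}\right) = -4 + \left(- \frac{1}{4} + h^{2}\right) = - \frac{17}{4} + h^{2}$)
$u{\left(E,l \right)} = -169$ ($u{\left(E,l \right)} = -3 + \left(- \frac{17}{4} + 5^{2}\right) \left(-8\right) = -3 + \left(- \frac{17}{4} + 25\right) \left(-8\right) = -3 + \frac{83}{4} \left(-8\right) = -3 - 166 = -169$)
$\left(180 + u{\left(3,-13 \right)}\right)^{2} = \left(180 - 169\right)^{2} = 11^{2} = 121$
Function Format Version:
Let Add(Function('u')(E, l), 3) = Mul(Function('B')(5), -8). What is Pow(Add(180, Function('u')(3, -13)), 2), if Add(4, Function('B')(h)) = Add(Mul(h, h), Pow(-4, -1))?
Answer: 121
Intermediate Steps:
Function('B')(h) = Add(Rational(-17, 4), Pow(h, 2)) (Function('B')(h) = Add(-4, Add(Mul(h, h), Pow(-4, -1))) = Add(-4, Add(Pow(h, 2), Rational(-1, 4))) = Add(-4, Add(Rational(-1, 4), Pow(h, 2))) = Add(Rational(-17, 4), Pow(h, 2)))
Function('u')(E, l) = -169 (Function('u')(E, l) = Add(-3, Mul(Add(Rational(-17, 4), Pow(5, 2)), -8)) = Add(-3, Mul(Add(Rational(-17, 4), 25), -8)) = Add(-3, Mul(Rational(83, 4), -8)) = Add(-3, -166) = -169)
Pow(Add(180, Function('u')(3, -13)), 2) = Pow(Add(180, -169), 2) = Pow(11, 2) = 121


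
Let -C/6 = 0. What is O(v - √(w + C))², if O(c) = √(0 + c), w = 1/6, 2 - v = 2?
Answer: -√6/6 ≈ -0.40825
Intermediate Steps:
v = 0 (v = 2 - 1*2 = 2 - 2 = 0)
C = 0 (C = -6*0 = 0)
w = ⅙ ≈ 0.16667
O(c) = √c
O(v - √(w + C))² = (√(0 - √(⅙ + 0)))² = (√(0 - √(⅙)))² = (√(0 - √6/6))² = (√(-√6/6))² = (I*√6*6^(¼)/6)² = -√6/6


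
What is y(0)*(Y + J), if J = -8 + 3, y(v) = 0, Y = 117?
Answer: 0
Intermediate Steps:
J = -5
y(0)*(Y + J) = 0*(117 - 5) = 0*112 = 0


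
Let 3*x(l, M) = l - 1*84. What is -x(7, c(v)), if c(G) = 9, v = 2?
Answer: 77/3 ≈ 25.667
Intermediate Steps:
x(l, M) = -28 + l/3 (x(l, M) = (l - 1*84)/3 = (l - 84)/3 = (-84 + l)/3 = -28 + l/3)
-x(7, c(v)) = -(-28 + (⅓)*7) = -(-28 + 7/3) = -1*(-77/3) = 77/3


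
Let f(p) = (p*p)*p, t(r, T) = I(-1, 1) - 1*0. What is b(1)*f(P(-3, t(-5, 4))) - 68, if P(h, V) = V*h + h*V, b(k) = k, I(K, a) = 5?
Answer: -27068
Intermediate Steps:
t(r, T) = 5 (t(r, T) = 5 - 1*0 = 5 + 0 = 5)
P(h, V) = 2*V*h (P(h, V) = V*h + V*h = 2*V*h)
f(p) = p³ (f(p) = p²*p = p³)
b(1)*f(P(-3, t(-5, 4))) - 68 = 1*(2*5*(-3))³ - 68 = 1*(-30)³ - 68 = 1*(-27000) - 68 = -27000 - 68 = -27068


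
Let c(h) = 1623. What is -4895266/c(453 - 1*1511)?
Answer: -4895266/1623 ≈ -3016.2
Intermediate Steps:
-4895266/c(453 - 1*1511) = -4895266/1623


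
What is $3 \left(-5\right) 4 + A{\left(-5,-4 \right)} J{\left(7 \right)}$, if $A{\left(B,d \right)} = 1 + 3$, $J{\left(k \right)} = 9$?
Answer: $-24$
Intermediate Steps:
$A{\left(B,d \right)} = 4$
$3 \left(-5\right) 4 + A{\left(-5,-4 \right)} J{\left(7 \right)} = 3 \left(-5\right) 4 + 4 \cdot 9 = \left(-15\right) 4 + 36 = -60 + 36 = -24$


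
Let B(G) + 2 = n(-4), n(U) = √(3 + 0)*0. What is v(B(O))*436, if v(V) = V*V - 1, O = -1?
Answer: 1308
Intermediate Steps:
n(U) = 0 (n(U) = √3*0 = 0)
B(G) = -2 (B(G) = -2 + 0 = -2)
v(V) = -1 + V² (v(V) = V² - 1 = -1 + V²)
v(B(O))*436 = (-1 + (-2)²)*436 = (-1 + 4)*436 = 3*436 = 1308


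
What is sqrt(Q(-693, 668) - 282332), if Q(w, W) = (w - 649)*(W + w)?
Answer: I*sqrt(248782) ≈ 498.78*I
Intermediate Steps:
Q(w, W) = (-649 + w)*(W + w)
sqrt(Q(-693, 668) - 282332) = sqrt(((-693)**2 - 649*668 - 649*(-693) + 668*(-693)) - 282332) = sqrt((480249 - 433532 + 449757 - 462924) - 282332) = sqrt(33550 - 282332) = sqrt(-248782) = I*sqrt(248782)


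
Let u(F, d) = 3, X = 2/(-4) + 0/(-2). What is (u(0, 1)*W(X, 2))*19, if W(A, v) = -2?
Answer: -114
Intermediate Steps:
X = -1/2 (X = 2*(-1/4) + 0*(-1/2) = -1/2 + 0 = -1/2 ≈ -0.50000)
(u(0, 1)*W(X, 2))*19 = (3*(-2))*19 = -6*19 = -114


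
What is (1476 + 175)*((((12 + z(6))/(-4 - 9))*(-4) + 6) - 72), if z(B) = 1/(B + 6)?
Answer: -308483/3 ≈ -1.0283e+5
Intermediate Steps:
z(B) = 1/(6 + B)
(1476 + 175)*((((12 + z(6))/(-4 - 9))*(-4) + 6) - 72) = (1476 + 175)*((((12 + 1/(6 + 6))/(-4 - 9))*(-4) + 6) - 72) = 1651*((((12 + 1/12)/(-13))*(-4) + 6) - 72) = 1651*((((12 + 1/12)*(-1/13))*(-4) + 6) - 72) = 1651*((((145/12)*(-1/13))*(-4) + 6) - 72) = 1651*((-145/156*(-4) + 6) - 72) = 1651*((145/39 + 6) - 72) = 1651*(379/39 - 72) = 1651*(-2429/39) = -308483/3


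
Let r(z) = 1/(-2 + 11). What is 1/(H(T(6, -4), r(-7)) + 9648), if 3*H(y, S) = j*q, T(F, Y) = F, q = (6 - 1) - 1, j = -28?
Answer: 3/28832 ≈ 0.00010405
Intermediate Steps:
q = 4 (q = 5 - 1 = 4)
r(z) = ⅑ (r(z) = 1/9 = ⅑)
H(y, S) = -112/3 (H(y, S) = (-28*4)/3 = (⅓)*(-112) = -112/3)
1/(H(T(6, -4), r(-7)) + 9648) = 1/(-112/3 + 9648) = 1/(28832/3) = 3/28832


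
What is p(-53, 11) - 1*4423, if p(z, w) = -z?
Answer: -4370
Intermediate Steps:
p(-53, 11) - 1*4423 = -1*(-53) - 1*4423 = 53 - 4423 = -4370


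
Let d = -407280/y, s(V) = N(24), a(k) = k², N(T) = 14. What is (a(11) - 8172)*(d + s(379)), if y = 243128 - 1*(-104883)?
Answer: -35946700574/348011 ≈ -1.0329e+5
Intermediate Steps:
y = 348011 (y = 243128 + 104883 = 348011)
s(V) = 14
d = -407280/348011 ≈ -1.1703
(a(11) - 8172)*(d + s(379)) = (11² - 8172)*(-407280/348011 + 14) = (121 - 8172)*(4464874/348011) = -8051*4464874/348011 = -35946700574/348011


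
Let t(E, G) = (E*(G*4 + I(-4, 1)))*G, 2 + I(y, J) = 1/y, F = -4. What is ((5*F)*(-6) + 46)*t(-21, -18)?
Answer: -4659039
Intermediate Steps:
I(y, J) = -2 + 1/y
t(E, G) = E*G*(-9/4 + 4*G) (t(E, G) = (E*(G*4 + (-2 + 1/(-4))))*G = (E*(4*G + (-2 - ¼)))*G = (E*(4*G - 9/4))*G = (E*(-9/4 + 4*G))*G = E*G*(-9/4 + 4*G))
((5*F)*(-6) + 46)*t(-21, -18) = ((5*(-4))*(-6) + 46)*((¼)*(-21)*(-18)*(-9 + 16*(-18))) = (-20*(-6) + 46)*((¼)*(-21)*(-18)*(-9 - 288)) = (120 + 46)*((¼)*(-21)*(-18)*(-297)) = 166*(-56133/2) = -4659039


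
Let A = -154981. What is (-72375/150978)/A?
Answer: 24125/7799573806 ≈ 3.0931e-6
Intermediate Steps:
(-72375/150978)/A = -72375/150978/(-154981) = -72375*1/150978*(-1/154981) = -24125/50326*(-1/154981) = 24125/7799573806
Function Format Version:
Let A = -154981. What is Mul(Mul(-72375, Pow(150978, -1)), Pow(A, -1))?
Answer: Rational(24125, 7799573806) ≈ 3.0931e-6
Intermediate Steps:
Mul(Mul(-72375, Pow(150978, -1)), Pow(A, -1)) = Mul(Mul(-72375, Pow(150978, -1)), Pow(-154981, -1)) = Mul(Mul(-72375, Rational(1, 150978)), Rational(-1, 154981)) = Mul(Rational(-24125, 50326), Rational(-1, 154981)) = Rational(24125, 7799573806)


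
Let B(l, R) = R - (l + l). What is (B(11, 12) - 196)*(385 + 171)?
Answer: -114536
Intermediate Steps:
B(l, R) = R - 2*l
(B(11, 12) - 196)*(385 + 171) = ((12 - 2*11) - 196)*(385 + 171) = ((12 - 22) - 196)*556 = (-10 - 196)*556 = -206*556 = -114536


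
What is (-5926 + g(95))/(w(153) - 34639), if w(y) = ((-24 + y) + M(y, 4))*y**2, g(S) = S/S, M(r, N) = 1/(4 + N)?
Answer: -9480/4780877 ≈ -0.0019829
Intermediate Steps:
g(S) = 1
w(y) = y**2*(-191/8 + y) (w(y) = ((-24 + y) + 1/(4 + 4))*y**2 = ((-24 + y) + 1/8)*y**2 = (-191/8 + y)*y**2 = y**2*(-191/8 + y))
(-5926 + g(95))/(w(153) - 34639) = (-5926 + 1)/(153**2*(-191/8 + 153) - 34639) = -5925/(23409*(1033/8) - 34639) = -5925/(24181497/8 - 34639) = -5925/23904385/8 = -5925*8/23904385 = -9480/4780877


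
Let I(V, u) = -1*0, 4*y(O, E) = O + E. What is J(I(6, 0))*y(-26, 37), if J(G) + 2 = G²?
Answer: -11/2 ≈ -5.5000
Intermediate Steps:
y(O, E) = E/4 + O/4 (y(O, E) = (O + E)/4 = (E + O)/4 = E/4 + O/4)
I(V, u) = 0
J(G) = -2 + G²
J(I(6, 0))*y(-26, 37) = (-2 + 0²)*((¼)*37 + (¼)*(-26)) = (-2 + 0)*(37/4 - 13/2) = -2*11/4 = -11/2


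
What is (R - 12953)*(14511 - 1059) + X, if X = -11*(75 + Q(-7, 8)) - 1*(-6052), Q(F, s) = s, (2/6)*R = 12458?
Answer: 328516431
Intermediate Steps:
R = 37374 (R = 3*12458 = 37374)
X = 5139 (X = -11*(75 + 8) - 1*(-6052) = -11*83 + 6052 = -913 + 6052 = 5139)
(R - 12953)*(14511 - 1059) + X = (37374 - 12953)*(14511 - 1059) + 5139 = 24421*13452 + 5139 = 328511292 + 5139 = 328516431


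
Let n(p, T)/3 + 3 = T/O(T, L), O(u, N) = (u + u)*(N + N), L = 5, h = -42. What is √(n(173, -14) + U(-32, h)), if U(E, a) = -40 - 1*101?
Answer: 9*I*√185/10 ≈ 12.241*I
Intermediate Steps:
O(u, N) = 4*N*u (O(u, N) = (2*u)*(2*N) = 4*N*u)
U(E, a) = -141 (U(E, a) = -40 - 101 = -141)
n(p, T) = -177/20 (n(p, T) = -9 + 3*(T/((4*5*T))) = -9 + 3*(T/((20*T))) = -9 + 3*(T*(1/(20*T))) = -9 + 3*(1/20) = -9 + 3/20 = -177/20)
√(n(173, -14) + U(-32, h)) = √(-177/20 - 141) = √(-2997/20) = 9*I*√185/10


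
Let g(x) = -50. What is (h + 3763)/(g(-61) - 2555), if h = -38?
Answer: -745/521 ≈ -1.4299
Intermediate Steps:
(h + 3763)/(g(-61) - 2555) = (-38 + 3763)/(-50 - 2555) = 3725/(-2605) = 3725*(-1/2605) = -745/521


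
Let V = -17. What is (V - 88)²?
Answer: 11025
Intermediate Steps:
(V - 88)² = (-17 - 88)² = (-105)² = 11025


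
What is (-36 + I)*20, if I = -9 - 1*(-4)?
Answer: -820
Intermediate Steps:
I = -5 (I = -9 + 4 = -5)
(-36 + I)*20 = (-36 - 5)*20 = -41*20 = -820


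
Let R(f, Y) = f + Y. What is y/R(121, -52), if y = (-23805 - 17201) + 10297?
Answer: -30709/69 ≈ -445.06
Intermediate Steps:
y = -30709 (y = -41006 + 10297 = -30709)
R(f, Y) = Y + f
y/R(121, -52) = -30709/(-52 + 121) = -30709/69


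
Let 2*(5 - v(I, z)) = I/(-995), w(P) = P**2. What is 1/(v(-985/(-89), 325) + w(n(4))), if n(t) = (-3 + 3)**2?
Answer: 35422/177307 ≈ 0.19978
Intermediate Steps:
n(t) = 0 (n(t) = 0**2 = 0)
v(I, z) = 5 + I/1990 (v(I, z) = 5 - I/(2*(-995)) = 5 - I*(-1)/(2*995) = 5 - (-1)*I/1990 = 5 + I/1990)
1/(v(-985/(-89), 325) + w(n(4))) = 1/((5 + (-985/(-89))/1990) + 0**2) = 1/((5 + (-985*(-1/89))/1990) + 0) = 1/((5 + (1/1990)*(985/89)) + 0) = 1/((5 + 197/35422) + 0) = 1/(177307/35422 + 0) = 1/(177307/35422) = 35422/177307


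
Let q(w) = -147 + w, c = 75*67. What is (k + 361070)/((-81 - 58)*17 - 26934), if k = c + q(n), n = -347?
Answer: -365601/29297 ≈ -12.479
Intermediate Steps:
c = 5025
k = 4531 (k = 5025 + (-147 - 347) = 5025 - 494 = 4531)
(k + 361070)/((-81 - 58)*17 - 26934) = (4531 + 361070)/((-81 - 58)*17 - 26934) = 365601/(-139*17 - 26934) = 365601/(-2363 - 26934) = 365601/(-29297) = 365601*(-1/29297) = -365601/29297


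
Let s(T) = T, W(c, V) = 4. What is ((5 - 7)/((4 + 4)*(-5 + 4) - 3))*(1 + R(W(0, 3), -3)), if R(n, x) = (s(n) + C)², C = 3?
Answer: 100/11 ≈ 9.0909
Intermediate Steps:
R(n, x) = (3 + n)² (R(n, x) = (n + 3)² = (3 + n)²)
((5 - 7)/((4 + 4)*(-5 + 4) - 3))*(1 + R(W(0, 3), -3)) = ((5 - 7)/((4 + 4)*(-5 + 4) - 3))*(1 + (3 + 4)²) = (-2/(8*(-1) - 3))*(1 + 7²) = (-2/(-8 - 3))*(1 + 49) = -2/(-11)*50 = -2*(-1/11)*50 = (2/11)*50 = 100/11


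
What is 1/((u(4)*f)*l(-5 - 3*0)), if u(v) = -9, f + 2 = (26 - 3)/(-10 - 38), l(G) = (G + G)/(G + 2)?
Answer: 8/595 ≈ 0.013445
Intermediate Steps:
l(G) = 2*G/(2 + G) (l(G) = (2*G)/(2 + G) = 2*G/(2 + G))
f = -119/48 (f = -2 + (26 - 3)/(-10 - 38) = -2 + 23/(-48) = -2 + 23*(-1/48) = -2 - 23/48 = -119/48 ≈ -2.4792)
1/((u(4)*f)*l(-5 - 3*0)) = 1/((-9*(-119/48))*(2*(-5 - 3*0)/(2 + (-5 - 3*0)))) = 1/(357*(2*(-5 + 0)/(2 + (-5 + 0)))/16) = 1/(357*(2*(-5)/(2 - 5))/16) = 1/(357*(2*(-5)/(-3))/16) = 1/(357*(2*(-5)*(-⅓))/16) = 1/((357/16)*(10/3)) = 1/(595/8) = 8/595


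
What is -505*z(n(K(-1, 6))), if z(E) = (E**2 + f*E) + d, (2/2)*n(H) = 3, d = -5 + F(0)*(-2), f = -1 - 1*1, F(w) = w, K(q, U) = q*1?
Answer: 1010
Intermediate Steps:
K(q, U) = q
f = -2 (f = -1 - 1 = -2)
d = -5 (d = -5 + 0*(-2) = -5 + 0 = -5)
n(H) = 3
z(E) = -5 + E**2 - 2*E (z(E) = (E**2 - 2*E) - 5 = -5 + E**2 - 2*E)
-505*z(n(K(-1, 6))) = -505*(-5 + 3**2 - 2*3) = -505*(-5 + 9 - 6) = -505*(-2) = 1010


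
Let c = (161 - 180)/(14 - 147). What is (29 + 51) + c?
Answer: 561/7 ≈ 80.143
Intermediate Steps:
c = 1/7 (c = -19/(-133) = -19*(-1/133) = 1/7 ≈ 0.14286)
(29 + 51) + c = (29 + 51) + 1/7 = 80 + 1/7 = 561/7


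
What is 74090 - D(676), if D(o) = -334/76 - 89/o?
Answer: 951670097/12844 ≈ 74095.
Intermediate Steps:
D(o) = -167/38 - 89/o (D(o) = -334*1/76 - 89/o = -167/38 - 89/o)
74090 - D(676) = 74090 - (-167/38 - 89/676) = 74090 - 1*(-58137/12844) = 74090 + 58137/12844 = 951670097/12844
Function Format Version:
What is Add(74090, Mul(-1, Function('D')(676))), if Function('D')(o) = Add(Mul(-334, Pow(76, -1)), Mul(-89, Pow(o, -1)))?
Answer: Rational(951670097, 12844) ≈ 74095.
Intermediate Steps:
Function('D')(o) = Add(Rational(-167, 38), Mul(-89, Pow(o, -1))) (Function('D')(o) = Add(Mul(-334, Rational(1, 76)), Mul(-89, Pow(o, -1))) = Add(Rational(-167, 38), Mul(-89, Pow(o, -1))))
Add(74090, Mul(-1, Function('D')(676))) = Add(74090, Mul(-1, Add(Rational(-167, 38), Mul(-89, Pow(676, -1))))) = Add(74090, Mul(-1, Add(Rational(-167, 38), Mul(-89, Rational(1, 676))))) = Add(74090, Mul(-1, Add(Rational(-167, 38), Rational(-89, 676)))) = Add(74090, Mul(-1, Rational(-58137, 12844))) = Add(74090, Rational(58137, 12844)) = Rational(951670097, 12844)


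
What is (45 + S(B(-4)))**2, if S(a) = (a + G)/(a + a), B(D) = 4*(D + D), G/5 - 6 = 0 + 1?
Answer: 8277129/4096 ≈ 2020.8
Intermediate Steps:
G = 35 (G = 30 + 5*(0 + 1) = 30 + 5*1 = 30 + 5 = 35)
B(D) = 8*D (B(D) = 4*(2*D) = 8*D)
S(a) = (35 + a)/(2*a) (S(a) = (a + 35)/(a + a) = (35 + a)/((2*a)) = (35 + a)*(1/(2*a)) = (35 + a)/(2*a))
(45 + S(B(-4)))**2 = (45 + (35 + 8*(-4))/(2*((8*(-4)))))**2 = (45 + (1/2)*(35 - 32)/(-32))**2 = (45 + (1/2)*(-1/32)*3)**2 = (45 - 3/64)**2 = (2877/64)**2 = 8277129/4096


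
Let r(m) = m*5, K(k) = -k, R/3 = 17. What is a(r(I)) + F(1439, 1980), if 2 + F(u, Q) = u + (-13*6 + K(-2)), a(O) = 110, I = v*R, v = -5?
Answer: 1471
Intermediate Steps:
R = 51 (R = 3*17 = 51)
I = -255 (I = -5*51 = -255)
r(m) = 5*m
F(u, Q) = -78 + u (F(u, Q) = -2 + (u + (-13*6 - 1*(-2))) = -2 + (u + (-78 + 2)) = -2 + (u - 76) = -2 + (-76 + u) = -78 + u)
a(r(I)) + F(1439, 1980) = 110 + (-78 + 1439) = 110 + 1361 = 1471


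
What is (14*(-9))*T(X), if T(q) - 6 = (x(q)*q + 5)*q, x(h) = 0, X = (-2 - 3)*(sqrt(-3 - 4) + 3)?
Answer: 8694 + 3150*I*sqrt(7) ≈ 8694.0 + 8334.1*I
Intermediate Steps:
X = -15 - 5*I*sqrt(7) (X = -5*(sqrt(-7) + 3) = -5*(I*sqrt(7) + 3) = -5*(3 + I*sqrt(7)) = -15 - 5*I*sqrt(7) ≈ -15.0 - 13.229*I)
T(q) = 6 + 5*q (T(q) = 6 + (0*q + 5)*q = 6 + (0 + 5)*q = 6 + 5*q)
(14*(-9))*T(X) = (14*(-9))*(6 + 5*(-15 - 5*I*sqrt(7))) = -126*(6 + (-75 - 25*I*sqrt(7))) = -126*(-69 - 25*I*sqrt(7)) = 8694 + 3150*I*sqrt(7)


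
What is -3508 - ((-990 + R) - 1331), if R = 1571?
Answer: -2758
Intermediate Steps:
-3508 - ((-990 + R) - 1331) = -3508 - ((-990 + 1571) - 1331) = -3508 - (581 - 1331) = -3508 - 1*(-750) = -3508 + 750 = -2758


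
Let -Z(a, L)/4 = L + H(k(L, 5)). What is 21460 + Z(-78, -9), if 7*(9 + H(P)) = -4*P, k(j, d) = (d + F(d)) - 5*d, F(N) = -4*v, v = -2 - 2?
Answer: 150660/7 ≈ 21523.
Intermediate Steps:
v = -4
F(N) = 16 (F(N) = -4*(-4) = 16)
k(j, d) = 16 - 4*d (k(j, d) = (d + 16) - 5*d = (16 + d) - 5*d = 16 - 4*d)
H(P) = -9 - 4*P/7 (H(P) = -9 + (-4*P)/7 = -9 - 4*P/7)
Z(a, L) = 188/7 - 4*L (Z(a, L) = -4*(L + (-9 - 4*(16 - 4*5)/7)) = -4*(L + (-9 - 4*(16 - 20)/7)) = -4*(L + (-9 - 4/7*(-4))) = -4*(L + (-9 + 16/7)) = -4*(L - 47/7) = -4*(-47/7 + L) = 188/7 - 4*L)
21460 + Z(-78, -9) = 21460 + (188/7 - 4*(-9)) = 21460 + (188/7 + 36) = 21460 + 440/7 = 150660/7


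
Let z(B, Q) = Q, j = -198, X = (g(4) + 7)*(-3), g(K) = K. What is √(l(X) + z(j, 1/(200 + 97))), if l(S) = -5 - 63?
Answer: I*√666435/99 ≈ 8.246*I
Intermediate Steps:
X = -33 (X = (4 + 7)*(-3) = 11*(-3) = -33)
l(S) = -68
√(l(X) + z(j, 1/(200 + 97))) = √(-68 + 1/(200 + 97)) = √(-68 + 1/297) = √(-20195/297) = I*√666435/99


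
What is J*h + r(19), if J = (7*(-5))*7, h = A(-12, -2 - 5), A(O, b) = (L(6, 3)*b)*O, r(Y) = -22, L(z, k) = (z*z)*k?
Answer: -2222662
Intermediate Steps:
L(z, k) = k*z² (L(z, k) = z²*k = k*z²)
A(O, b) = 108*O*b (A(O, b) = ((3*6²)*b)*O = ((3*36)*b)*O = (108*b)*O = 108*O*b)
h = 9072 (h = 108*(-12)*(-2 - 5) = 108*(-12)*(-7) = 9072)
J = -245 (J = -35*7 = -245)
J*h + r(19) = -245*9072 - 22 = -2222640 - 22 = -2222662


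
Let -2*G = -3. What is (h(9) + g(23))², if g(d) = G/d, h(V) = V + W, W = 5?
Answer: 418609/2116 ≈ 197.83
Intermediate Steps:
G = 3/2 (G = -½*(-3) = 3/2 ≈ 1.5000)
h(V) = 5 + V (h(V) = V + 5 = 5 + V)
g(d) = 3/(2*d)
(h(9) + g(23))² = ((5 + 9) + (3/2)/23)² = (14 + (3/2)*(1/23))² = (14 + 3/46)² = (647/46)² = 418609/2116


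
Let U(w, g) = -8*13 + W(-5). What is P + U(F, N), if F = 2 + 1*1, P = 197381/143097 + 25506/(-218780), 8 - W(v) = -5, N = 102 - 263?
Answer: -1404691063981/15653380830 ≈ -89.737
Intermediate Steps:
N = -161
W(v) = 13 (W(v) = 8 - 1*(-5) = 8 + 5 = 13)
P = 19766591549/15653380830 (P = 197381*(1/143097) + 25506*(-1/218780) = 197381/143097 - 12753/109390 = 19766591549/15653380830 ≈ 1.2628)
F = 3 (F = 2 + 1 = 3)
U(w, g) = -91 (U(w, g) = -8*13 + 13 = -104 + 13 = -91)
P + U(F, N) = 19766591549/15653380830 - 91 = -1404691063981/15653380830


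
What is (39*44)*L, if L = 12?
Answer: 20592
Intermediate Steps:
(39*44)*L = (39*44)*12 = 1716*12 = 20592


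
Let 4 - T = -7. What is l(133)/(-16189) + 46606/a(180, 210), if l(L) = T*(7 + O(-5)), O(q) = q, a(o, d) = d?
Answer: 53892851/242835 ≈ 221.93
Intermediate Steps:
T = 11 (T = 4 - 1*(-7) = 4 + 7 = 11)
l(L) = 22 (l(L) = 11*(7 - 5) = 11*2 = 22)
l(133)/(-16189) + 46606/a(180, 210) = 22/(-16189) + 46606/210 = 22*(-1/16189) + 46606*(1/210) = -22/16189 + 3329/15 = 53892851/242835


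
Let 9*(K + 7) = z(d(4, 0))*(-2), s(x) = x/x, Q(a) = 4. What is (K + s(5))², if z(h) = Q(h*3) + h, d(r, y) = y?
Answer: 3844/81 ≈ 47.457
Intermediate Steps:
s(x) = 1
z(h) = 4 + h
K = -71/9 (K = -7 + ((4 + 0)*(-2))/9 = -7 + (4*(-2))/9 = -7 + (⅑)*(-8) = -7 - 8/9 = -71/9 ≈ -7.8889)
(K + s(5))² = (-71/9 + 1)² = (-62/9)² = 3844/81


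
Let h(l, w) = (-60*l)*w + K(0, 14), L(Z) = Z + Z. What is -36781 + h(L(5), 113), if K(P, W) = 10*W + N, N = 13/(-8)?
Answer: -835541/8 ≈ -1.0444e+5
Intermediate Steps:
L(Z) = 2*Z
N = -13/8 (N = 13*(-1/8) = -13/8 ≈ -1.6250)
K(P, W) = -13/8 + 10*W (K(P, W) = 10*W - 13/8 = -13/8 + 10*W)
h(l, w) = 1107/8 - 60*l*w (h(l, w) = (-60*l)*w + (-13/8 + 10*14) = -60*l*w + (-13/8 + 140) = -60*l*w + 1107/8 = 1107/8 - 60*l*w)
-36781 + h(L(5), 113) = -36781 + (1107/8 - 60*2*5*113) = -36781 + (1107/8 - 60*10*113) = -36781 + (1107/8 - 67800) = -36781 - 541293/8 = -835541/8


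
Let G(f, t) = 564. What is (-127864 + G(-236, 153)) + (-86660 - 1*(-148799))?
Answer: -65161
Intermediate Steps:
(-127864 + G(-236, 153)) + (-86660 - 1*(-148799)) = (-127864 + 564) + (-86660 - 1*(-148799)) = -127300 + (-86660 + 148799) = -127300 + 62139 = -65161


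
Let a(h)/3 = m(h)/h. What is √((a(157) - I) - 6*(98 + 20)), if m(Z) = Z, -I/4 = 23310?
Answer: √92535 ≈ 304.20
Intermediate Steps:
I = -93240 (I = -4*23310 = -93240)
a(h) = 3 (a(h) = 3*(h/h) = 3*1 = 3)
√((a(157) - I) - 6*(98 + 20)) = √((3 - 1*(-93240)) - 6*(98 + 20)) = √((3 + 93240) - 6*118) = √(93243 - 708) = √92535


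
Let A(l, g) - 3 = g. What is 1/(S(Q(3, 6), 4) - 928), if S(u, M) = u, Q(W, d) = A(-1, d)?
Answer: -1/919 ≈ -0.0010881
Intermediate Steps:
A(l, g) = 3 + g
Q(W, d) = 3 + d
1/(S(Q(3, 6), 4) - 928) = 1/((3 + 6) - 928) = 1/(9 - 928) = 1/(-919) = -1/919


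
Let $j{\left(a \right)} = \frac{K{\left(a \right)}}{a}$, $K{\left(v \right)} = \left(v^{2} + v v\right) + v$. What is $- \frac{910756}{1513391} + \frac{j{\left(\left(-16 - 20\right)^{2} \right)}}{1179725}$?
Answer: $- \frac{97319763567}{162307745225} \approx -0.5996$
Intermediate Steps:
$K{\left(v \right)} = v + 2 v^{2}$ ($K{\left(v \right)} = \left(v^{2} + v^{2}\right) + v = 2 v^{2} + v = v + 2 v^{2}$)
$j{\left(a \right)} = 1 + 2 a$ ($j{\left(a \right)} = \frac{a \left(1 + 2 a\right)}{a} = 1 + 2 a$)
$- \frac{910756}{1513391} + \frac{j{\left(\left(-16 - 20\right)^{2} \right)}}{1179725} = - \frac{910756}{1513391} + \frac{1 + 2 \left(-16 - 20\right)^{2}}{1179725} = \left(-910756\right) \frac{1}{1513391} + \left(1 + 2 \left(-36\right)^{2}\right) \frac{1}{1179725} = - \frac{82796}{137581} + \left(1 + 2 \cdot 1296\right) \frac{1}{1179725} = - \frac{82796}{137581} + \left(1 + 2592\right) \frac{1}{1179725} = - \frac{82796}{137581} + 2593 \cdot \frac{1}{1179725} = - \frac{82796}{137581} + \frac{2593}{1179725} = - \frac{97319763567}{162307745225}$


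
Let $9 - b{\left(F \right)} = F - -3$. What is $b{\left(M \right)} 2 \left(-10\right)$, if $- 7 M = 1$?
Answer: $- \frac{860}{7} \approx -122.86$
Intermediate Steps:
$M = - \frac{1}{7}$ ($M = \left(- \frac{1}{7}\right) 1 = - \frac{1}{7} \approx -0.14286$)
$b{\left(F \right)} = 6 - F$ ($b{\left(F \right)} = 9 - \left(F - -3\right) = 9 - \left(F + 3\right) = 9 - \left(3 + F\right) = 6 - F$)
$b{\left(M \right)} 2 \left(-10\right) = \left(6 - - \frac{1}{7}\right) 2 \left(-10\right) = \left(6 + \frac{1}{7}\right) 2 \left(-10\right) = \frac{43}{7} \cdot 2 \left(-10\right) = \frac{86}{7} \left(-10\right) = - \frac{860}{7}$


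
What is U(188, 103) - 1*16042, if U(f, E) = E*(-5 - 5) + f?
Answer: -16884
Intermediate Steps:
U(f, E) = f - 10*E (U(f, E) = E*(-10) + f = -10*E + f = f - 10*E)
U(188, 103) - 1*16042 = (188 - 10*103) - 1*16042 = (188 - 1030) - 16042 = -842 - 16042 = -16884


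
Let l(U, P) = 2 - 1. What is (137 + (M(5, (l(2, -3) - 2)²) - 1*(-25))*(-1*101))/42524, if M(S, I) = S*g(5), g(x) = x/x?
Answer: -2893/42524 ≈ -0.068032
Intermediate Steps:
l(U, P) = 1
g(x) = 1
M(S, I) = S (M(S, I) = S*1 = S)
(137 + (M(5, (l(2, -3) - 2)²) - 1*(-25))*(-1*101))/42524 = (137 + (5 - 1*(-25))*(-1*101))/42524 = (137 + (5 + 25)*(-101))*(1/42524) = (137 + 30*(-101))*(1/42524) = (137 - 3030)*(1/42524) = -2893*1/42524 = -2893/42524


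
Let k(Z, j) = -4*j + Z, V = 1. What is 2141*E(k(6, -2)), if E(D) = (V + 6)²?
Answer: 104909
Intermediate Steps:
k(Z, j) = Z - 4*j
E(D) = 49 (E(D) = (1 + 6)² = 7² = 49)
2141*E(k(6, -2)) = 2141*49 = 104909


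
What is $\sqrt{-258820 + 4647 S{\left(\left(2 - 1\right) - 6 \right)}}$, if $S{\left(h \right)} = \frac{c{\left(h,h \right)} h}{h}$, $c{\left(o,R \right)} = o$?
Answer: $i \sqrt{282055} \approx 531.09 i$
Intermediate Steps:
$S{\left(h \right)} = h$ ($S{\left(h \right)} = \frac{h h}{h} = \frac{h^{2}}{h} = h$)
$\sqrt{-258820 + 4647 S{\left(\left(2 - 1\right) - 6 \right)}} = \sqrt{-258820 + 4647 \left(\left(2 - 1\right) - 6\right)} = \sqrt{-258820 + 4647 \left(1 - 6\right)} = \sqrt{-258820 + 4647 \left(-5\right)} = \sqrt{-258820 - 23235} = \sqrt{-282055} = i \sqrt{282055}$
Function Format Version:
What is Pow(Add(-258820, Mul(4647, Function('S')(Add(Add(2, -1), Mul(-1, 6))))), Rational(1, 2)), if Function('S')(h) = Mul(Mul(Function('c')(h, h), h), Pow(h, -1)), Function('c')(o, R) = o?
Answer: Mul(I, Pow(282055, Rational(1, 2))) ≈ Mul(531.09, I)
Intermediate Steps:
Function('S')(h) = h (Function('S')(h) = Mul(Mul(h, h), Pow(h, -1)) = Mul(Pow(h, 2), Pow(h, -1)) = h)
Pow(Add(-258820, Mul(4647, Function('S')(Add(Add(2, -1), Mul(-1, 6))))), Rational(1, 2)) = Pow(Add(-258820, Mul(4647, Add(Add(2, -1), Mul(-1, 6)))), Rational(1, 2)) = Pow(Add(-258820, Mul(4647, Add(1, -6))), Rational(1, 2)) = Pow(Add(-258820, Mul(4647, -5)), Rational(1, 2)) = Pow(Add(-258820, -23235), Rational(1, 2)) = Pow(-282055, Rational(1, 2)) = Mul(I, Pow(282055, Rational(1, 2)))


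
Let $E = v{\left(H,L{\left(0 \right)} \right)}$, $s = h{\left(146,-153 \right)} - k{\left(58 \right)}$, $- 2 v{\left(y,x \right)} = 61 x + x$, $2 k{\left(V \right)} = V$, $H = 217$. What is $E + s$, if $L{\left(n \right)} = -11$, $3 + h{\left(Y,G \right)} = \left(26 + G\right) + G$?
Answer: $29$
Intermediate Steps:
$h{\left(Y,G \right)} = 23 + 2 G$ ($h{\left(Y,G \right)} = -3 + \left(\left(26 + G\right) + G\right) = -3 + \left(26 + 2 G\right) = 23 + 2 G$)
$k{\left(V \right)} = \frac{V}{2}$
$v{\left(y,x \right)} = - 31 x$ ($v{\left(y,x \right)} = - \frac{61 x + x}{2} = - \frac{62 x}{2} = - 31 x$)
$s = -312$ ($s = \left(23 + 2 \left(-153\right)\right) - \frac{1}{2} \cdot 58 = \left(23 - 306\right) - 29 = -283 - 29 = -312$)
$E = 341$ ($E = \left(-31\right) \left(-11\right) = 341$)
$E + s = 341 - 312 = 29$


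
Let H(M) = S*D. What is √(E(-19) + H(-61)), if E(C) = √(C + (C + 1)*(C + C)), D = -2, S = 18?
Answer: √(-36 + √665) ≈ 3.1957*I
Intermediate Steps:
H(M) = -36 (H(M) = 18*(-2) = -36)
E(C) = √(C + 2*C*(1 + C)) (E(C) = √(C + (1 + C)*(2*C)) = √(C + 2*C*(1 + C)))
√(E(-19) + H(-61)) = √(√(-19*(3 + 2*(-19))) - 36) = √(√(-19*(3 - 38)) - 36) = √(√(-19*(-35)) - 36) = √(√665 - 36) = √(-36 + √665)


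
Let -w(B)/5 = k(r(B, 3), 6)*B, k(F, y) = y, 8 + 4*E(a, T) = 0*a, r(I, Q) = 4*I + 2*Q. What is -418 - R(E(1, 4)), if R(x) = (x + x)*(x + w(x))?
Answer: -186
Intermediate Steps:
r(I, Q) = 2*Q + 4*I
E(a, T) = -2 (E(a, T) = -2 + (0*a)/4 = -2 + (1/4)*0 = -2 + 0 = -2)
w(B) = -30*B
R(x) = -58*x**2 (R(x) = (x + x)*(x - 30*x) = (2*x)*(-29*x) = -58*x**2)
-418 - R(E(1, 4)) = -418 - (-58)*(-2)**2 = -418 - (-58)*4 = -418 - 1*(-232) = -418 + 232 = -186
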